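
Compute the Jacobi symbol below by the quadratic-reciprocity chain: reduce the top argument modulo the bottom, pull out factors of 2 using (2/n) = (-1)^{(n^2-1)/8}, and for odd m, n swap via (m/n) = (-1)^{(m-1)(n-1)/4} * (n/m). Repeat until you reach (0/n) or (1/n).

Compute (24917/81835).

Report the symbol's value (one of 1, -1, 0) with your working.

flip (24917/81835) -> (81835/24917): both odd, 24917 mod 4 = 1, 81835 mod 4 = 3, so the flip contributes +1; sign now +1
(81835/24917): 81835 mod 24917 = 7084, so (81835/24917) = (7084/24917)
factor out 2^2: 7084 = 2^2·1771; with 24917 mod 8 = 5, (2/24917) = -1; sign now +1; continue with (1771/24917)
flip (1771/24917) -> (24917/1771): both odd, 1771 mod 4 = 3, 24917 mod 4 = 1, so the flip contributes +1; sign now +1
(24917/1771): 24917 mod 1771 = 123, so (24917/1771) = (123/1771)
flip (123/1771) -> (1771/123): both odd, 123 mod 4 = 3, 1771 mod 4 = 3, so the flip contributes -1; sign now -1
(1771/123): 1771 mod 123 = 49, so (1771/123) = (49/123)
flip (49/123) -> (123/49): both odd, 49 mod 4 = 1, 123 mod 4 = 3, so the flip contributes +1; sign now -1
(123/49): 123 mod 49 = 25, so (123/49) = (25/49)
flip (25/49) -> (49/25): both odd, 25 mod 4 = 1, 49 mod 4 = 1, so the flip contributes +1; sign now -1
(49/25): 49 mod 25 = 24, so (49/25) = (24/25)
factor out 2^3: 24 = 2^3·3; with 25 mod 8 = 1, (2/25) = +1; sign now -1; continue with (3/25)
flip (3/25) -> (25/3): both odd, 3 mod 4 = 3, 25 mod 4 = 1, so the flip contributes +1; sign now -1
(25/3): 25 mod 3 = 1, so (25/3) = (1/3)
reached (1/3) = 1, so the symbol is -1

-1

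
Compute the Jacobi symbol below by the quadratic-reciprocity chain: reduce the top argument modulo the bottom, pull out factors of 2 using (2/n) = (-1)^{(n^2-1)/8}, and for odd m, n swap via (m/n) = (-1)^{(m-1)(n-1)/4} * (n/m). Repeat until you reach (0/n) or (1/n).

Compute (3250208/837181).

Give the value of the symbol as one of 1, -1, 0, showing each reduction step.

(3250208/837181): 3250208 mod 837181 = 738665, so (3250208/837181) = (738665/837181)
flip (738665/837181) -> (837181/738665): both odd, 738665 mod 4 = 1, 837181 mod 4 = 1, so the flip contributes +1; sign now +1
(837181/738665): 837181 mod 738665 = 98516, so (837181/738665) = (98516/738665)
factor out 2^2: 98516 = 2^2·24629; with 738665 mod 8 = 1, (2/738665) = +1; sign now +1; continue with (24629/738665)
flip (24629/738665) -> (738665/24629): both odd, 24629 mod 4 = 1, 738665 mod 4 = 1, so the flip contributes +1; sign now +1
(738665/24629): 738665 mod 24629 = 24424, so (738665/24629) = (24424/24629)
factor out 2^3: 24424 = 2^3·3053; with 24629 mod 8 = 5, (2/24629) = -1; sign now -1; continue with (3053/24629)
flip (3053/24629) -> (24629/3053): both odd, 3053 mod 4 = 1, 24629 mod 4 = 1, so the flip contributes +1; sign now -1
(24629/3053): 24629 mod 3053 = 205, so (24629/3053) = (205/3053)
flip (205/3053) -> (3053/205): both odd, 205 mod 4 = 1, 3053 mod 4 = 1, so the flip contributes +1; sign now -1
(3053/205): 3053 mod 205 = 183, so (3053/205) = (183/205)
flip (183/205) -> (205/183): both odd, 183 mod 4 = 3, 205 mod 4 = 1, so the flip contributes +1; sign now -1
(205/183): 205 mod 183 = 22, so (205/183) = (22/183)
factor out 2^1: 22 = 2^1·11; with 183 mod 8 = 7, (2/183) = +1; sign now -1; continue with (11/183)
flip (11/183) -> (183/11): both odd, 11 mod 4 = 3, 183 mod 4 = 3, so the flip contributes -1; sign now +1
(183/11): 183 mod 11 = 7, so (183/11) = (7/11)
flip (7/11) -> (11/7): both odd, 7 mod 4 = 3, 11 mod 4 = 3, so the flip contributes -1; sign now -1
(11/7): 11 mod 7 = 4, so (11/7) = (4/7)
factor out 2^2: 4 = 2^2·1; with 7 mod 8 = 7, (2/7) = +1; sign now -1; continue with (1/7)
reached (1/7) = 1, so the symbol is -1

-1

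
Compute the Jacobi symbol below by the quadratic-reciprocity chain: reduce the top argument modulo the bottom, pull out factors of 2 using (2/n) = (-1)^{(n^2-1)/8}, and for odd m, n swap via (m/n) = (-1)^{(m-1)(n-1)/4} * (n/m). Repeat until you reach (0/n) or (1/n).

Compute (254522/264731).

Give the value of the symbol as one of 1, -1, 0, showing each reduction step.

-1

254522 = 2^1·127261; (2/264731) = -1 since 264731 mod 8 = 3, so (254522/264731) = (-1)^1·(127261/264731); sign now -1
reciprocity: (127261/264731) = +1·(264731/127261) since 127261 mod 4 = 1, 264731 mod 4 = 3; sign now -1
(264731/127261) = (10209/127261)   [reduce mod 127261]
reciprocity: (10209/127261) = +1·(127261/10209) since 10209 mod 4 = 1, 127261 mod 4 = 1; sign now -1
(127261/10209) = (4753/10209)   [reduce mod 10209]
reciprocity: (4753/10209) = +1·(10209/4753) since 4753 mod 4 = 1, 10209 mod 4 = 1; sign now -1
(10209/4753) = (703/4753)   [reduce mod 4753]
reciprocity: (703/4753) = +1·(4753/703) since 703 mod 4 = 3, 4753 mod 4 = 1; sign now -1
(4753/703) = (535/703)   [reduce mod 703]
reciprocity: (535/703) = -1·(703/535) since 535 mod 4 = 3, 703 mod 4 = 3; sign now +1
(703/535) = (168/535)   [reduce mod 535]
168 = 2^3·21; (2/535) = +1 since 535 mod 8 = 7, so (168/535) = (+1)^3·(21/535); sign now +1
reciprocity: (21/535) = +1·(535/21) since 21 mod 4 = 1, 535 mod 4 = 3; sign now +1
(535/21) = (10/21)   [reduce mod 21]
10 = 2^1·5; (2/21) = -1 since 21 mod 8 = 5, so (10/21) = (-1)^1·(5/21); sign now -1
reciprocity: (5/21) = +1·(21/5) since 5 mod 4 = 1, 21 mod 4 = 1; sign now -1
(21/5) = (1/5)   [reduce mod 5]
(1/5) = 1; final value = sign = -1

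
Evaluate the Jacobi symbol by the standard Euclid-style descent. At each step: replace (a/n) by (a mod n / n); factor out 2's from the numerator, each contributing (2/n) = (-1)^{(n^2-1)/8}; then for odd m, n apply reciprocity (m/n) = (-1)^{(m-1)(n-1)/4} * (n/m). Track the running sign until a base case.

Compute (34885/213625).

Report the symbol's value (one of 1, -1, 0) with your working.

0

reciprocity: (34885/213625) = +1·(213625/34885) since 34885 mod 4 = 1, 213625 mod 4 = 1; sign now +1
(213625/34885) = (4315/34885)   [reduce mod 34885]
reciprocity: (4315/34885) = +1·(34885/4315) since 4315 mod 4 = 3, 34885 mod 4 = 1; sign now +1
(34885/4315) = (365/4315)   [reduce mod 4315]
reciprocity: (365/4315) = +1·(4315/365) since 365 mod 4 = 1, 4315 mod 4 = 3; sign now +1
(4315/365) = (300/365)   [reduce mod 365]
300 = 2^2·75; (2/365) = -1 since 365 mod 8 = 5, so (300/365) = (-1)^2·(75/365); sign now +1
reciprocity: (75/365) = +1·(365/75) since 75 mod 4 = 3, 365 mod 4 = 1; sign now +1
(365/75) = (65/75)   [reduce mod 75]
reciprocity: (65/75) = +1·(75/65) since 65 mod 4 = 1, 75 mod 4 = 3; sign now +1
(75/65) = (10/65)   [reduce mod 65]
10 = 2^1·5; (2/65) = +1 since 65 mod 8 = 1, so (10/65) = (+1)^1·(5/65); sign now +1
reciprocity: (5/65) = +1·(65/5) since 5 mod 4 = 1, 65 mod 4 = 1; sign now +1
(65/5) = (0/5)   [reduce mod 5]
(0/5) = 0   [gcd(a, n) > 1]; final value = 0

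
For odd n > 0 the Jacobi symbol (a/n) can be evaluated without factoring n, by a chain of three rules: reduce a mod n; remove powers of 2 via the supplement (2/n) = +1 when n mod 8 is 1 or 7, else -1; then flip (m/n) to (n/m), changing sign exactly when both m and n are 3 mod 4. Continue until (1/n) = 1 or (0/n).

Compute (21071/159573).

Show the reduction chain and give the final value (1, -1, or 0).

-1

flip (21071/159573) -> (159573/21071): both odd, 21071 mod 4 = 3, 159573 mod 4 = 1, so the flip contributes +1; sign now +1
(159573/21071): 159573 mod 21071 = 12076, so (159573/21071) = (12076/21071)
factor out 2^2: 12076 = 2^2·3019; with 21071 mod 8 = 7, (2/21071) = +1; sign now +1; continue with (3019/21071)
flip (3019/21071) -> (21071/3019): both odd, 3019 mod 4 = 3, 21071 mod 4 = 3, so the flip contributes -1; sign now -1
(21071/3019): 21071 mod 3019 = 2957, so (21071/3019) = (2957/3019)
flip (2957/3019) -> (3019/2957): both odd, 2957 mod 4 = 1, 3019 mod 4 = 3, so the flip contributes +1; sign now -1
(3019/2957): 3019 mod 2957 = 62, so (3019/2957) = (62/2957)
factor out 2^1: 62 = 2^1·31; with 2957 mod 8 = 5, (2/2957) = -1; sign now +1; continue with (31/2957)
flip (31/2957) -> (2957/31): both odd, 31 mod 4 = 3, 2957 mod 4 = 1, so the flip contributes +1; sign now +1
(2957/31): 2957 mod 31 = 12, so (2957/31) = (12/31)
factor out 2^2: 12 = 2^2·3; with 31 mod 8 = 7, (2/31) = +1; sign now +1; continue with (3/31)
flip (3/31) -> (31/3): both odd, 3 mod 4 = 3, 31 mod 4 = 3, so the flip contributes -1; sign now -1
(31/3): 31 mod 3 = 1, so (31/3) = (1/3)
reached (1/3) = 1, so the symbol is -1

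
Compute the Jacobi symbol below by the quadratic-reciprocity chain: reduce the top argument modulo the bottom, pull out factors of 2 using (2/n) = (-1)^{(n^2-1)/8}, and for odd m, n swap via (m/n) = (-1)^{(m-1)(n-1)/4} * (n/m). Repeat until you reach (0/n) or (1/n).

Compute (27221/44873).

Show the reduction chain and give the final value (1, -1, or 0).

1

reciprocity: (27221/44873) = +1·(44873/27221) since 27221 mod 4 = 1, 44873 mod 4 = 1; sign now +1
(44873/27221) = (17652/27221)   [reduce mod 27221]
17652 = 2^2·4413; (2/27221) = -1 since 27221 mod 8 = 5, so (17652/27221) = (-1)^2·(4413/27221); sign now +1
reciprocity: (4413/27221) = +1·(27221/4413) since 4413 mod 4 = 1, 27221 mod 4 = 1; sign now +1
(27221/4413) = (743/4413)   [reduce mod 4413]
reciprocity: (743/4413) = +1·(4413/743) since 743 mod 4 = 3, 4413 mod 4 = 1; sign now +1
(4413/743) = (698/743)   [reduce mod 743]
698 = 2^1·349; (2/743) = +1 since 743 mod 8 = 7, so (698/743) = (+1)^1·(349/743); sign now +1
reciprocity: (349/743) = +1·(743/349) since 349 mod 4 = 1, 743 mod 4 = 3; sign now +1
(743/349) = (45/349)   [reduce mod 349]
reciprocity: (45/349) = +1·(349/45) since 45 mod 4 = 1, 349 mod 4 = 1; sign now +1
(349/45) = (34/45)   [reduce mod 45]
34 = 2^1·17; (2/45) = -1 since 45 mod 8 = 5, so (34/45) = (-1)^1·(17/45); sign now -1
reciprocity: (17/45) = +1·(45/17) since 17 mod 4 = 1, 45 mod 4 = 1; sign now -1
(45/17) = (11/17)   [reduce mod 17]
reciprocity: (11/17) = +1·(17/11) since 11 mod 4 = 3, 17 mod 4 = 1; sign now -1
(17/11) = (6/11)   [reduce mod 11]
6 = 2^1·3; (2/11) = -1 since 11 mod 8 = 3, so (6/11) = (-1)^1·(3/11); sign now +1
reciprocity: (3/11) = -1·(11/3) since 3 mod 4 = 3, 11 mod 4 = 3; sign now -1
(11/3) = (2/3)   [reduce mod 3]
2 = 2^1·1; (2/3) = -1 since 3 mod 8 = 3, so (2/3) = (-1)^1·(1/3); sign now +1
(1/3) = 1; final value = sign = +1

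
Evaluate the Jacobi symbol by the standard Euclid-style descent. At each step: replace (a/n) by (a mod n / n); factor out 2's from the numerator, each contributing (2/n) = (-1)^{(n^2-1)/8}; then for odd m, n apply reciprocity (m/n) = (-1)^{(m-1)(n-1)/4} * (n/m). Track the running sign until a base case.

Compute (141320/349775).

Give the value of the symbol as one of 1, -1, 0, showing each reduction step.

0

factor out 2^3: 141320 = 2^3·17665; with 349775 mod 8 = 7, (2/349775) = +1; sign now +1; continue with (17665/349775)
flip (17665/349775) -> (349775/17665): both odd, 17665 mod 4 = 1, 349775 mod 4 = 3, so the flip contributes +1; sign now +1
(349775/17665): 349775 mod 17665 = 14140, so (349775/17665) = (14140/17665)
factor out 2^2: 14140 = 2^2·3535; with 17665 mod 8 = 1, (2/17665) = +1; sign now +1; continue with (3535/17665)
flip (3535/17665) -> (17665/3535): both odd, 3535 mod 4 = 3, 17665 mod 4 = 1, so the flip contributes +1; sign now +1
(17665/3535): 17665 mod 3535 = 3525, so (17665/3535) = (3525/3535)
flip (3525/3535) -> (3535/3525): both odd, 3525 mod 4 = 1, 3535 mod 4 = 3, so the flip contributes +1; sign now +1
(3535/3525): 3535 mod 3525 = 10, so (3535/3525) = (10/3525)
factor out 2^1: 10 = 2^1·5; with 3525 mod 8 = 5, (2/3525) = -1; sign now -1; continue with (5/3525)
flip (5/3525) -> (3525/5): both odd, 5 mod 4 = 1, 3525 mod 4 = 1, so the flip contributes +1; sign now -1
(3525/5): 3525 mod 5 = 0, so (3525/5) = (0/5)
reached (0/5); gcd(a, n) > 1, so (0/5) = 0 and the symbol is 0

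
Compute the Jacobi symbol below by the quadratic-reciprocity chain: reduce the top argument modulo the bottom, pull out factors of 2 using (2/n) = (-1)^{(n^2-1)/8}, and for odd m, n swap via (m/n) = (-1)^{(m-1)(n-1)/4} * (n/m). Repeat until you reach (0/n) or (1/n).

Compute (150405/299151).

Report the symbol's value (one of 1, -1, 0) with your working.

0

reciprocity: (150405/299151) = +1·(299151/150405) since 150405 mod 4 = 1, 299151 mod 4 = 3; sign now +1
(299151/150405) = (148746/150405)   [reduce mod 150405]
148746 = 2^1·74373; (2/150405) = -1 since 150405 mod 8 = 5, so (148746/150405) = (-1)^1·(74373/150405); sign now -1
reciprocity: (74373/150405) = +1·(150405/74373) since 74373 mod 4 = 1, 150405 mod 4 = 1; sign now -1
(150405/74373) = (1659/74373)   [reduce mod 74373]
reciprocity: (1659/74373) = +1·(74373/1659) since 1659 mod 4 = 3, 74373 mod 4 = 1; sign now -1
(74373/1659) = (1377/1659)   [reduce mod 1659]
reciprocity: (1377/1659) = +1·(1659/1377) since 1377 mod 4 = 1, 1659 mod 4 = 3; sign now -1
(1659/1377) = (282/1377)   [reduce mod 1377]
282 = 2^1·141; (2/1377) = +1 since 1377 mod 8 = 1, so (282/1377) = (+1)^1·(141/1377); sign now -1
reciprocity: (141/1377) = +1·(1377/141) since 141 mod 4 = 1, 1377 mod 4 = 1; sign now -1
(1377/141) = (108/141)   [reduce mod 141]
108 = 2^2·27; (2/141) = -1 since 141 mod 8 = 5, so (108/141) = (-1)^2·(27/141); sign now -1
reciprocity: (27/141) = +1·(141/27) since 27 mod 4 = 3, 141 mod 4 = 1; sign now -1
(141/27) = (6/27)   [reduce mod 27]
6 = 2^1·3; (2/27) = -1 since 27 mod 8 = 3, so (6/27) = (-1)^1·(3/27); sign now +1
reciprocity: (3/27) = -1·(27/3) since 3 mod 4 = 3, 27 mod 4 = 3; sign now -1
(27/3) = (0/3)   [reduce mod 3]
(0/3) = 0   [gcd(a, n) > 1]; final value = 0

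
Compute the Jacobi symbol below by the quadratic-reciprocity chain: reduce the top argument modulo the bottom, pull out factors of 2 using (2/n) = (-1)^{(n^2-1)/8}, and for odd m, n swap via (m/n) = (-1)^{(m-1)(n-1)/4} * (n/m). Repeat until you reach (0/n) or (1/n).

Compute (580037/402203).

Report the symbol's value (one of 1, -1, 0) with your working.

-1

(580037/402203): 580037 mod 402203 = 177834, so (580037/402203) = (177834/402203)
factor out 2^1: 177834 = 2^1·88917; with 402203 mod 8 = 3, (2/402203) = -1; sign now -1; continue with (88917/402203)
flip (88917/402203) -> (402203/88917): both odd, 88917 mod 4 = 1, 402203 mod 4 = 3, so the flip contributes +1; sign now -1
(402203/88917): 402203 mod 88917 = 46535, so (402203/88917) = (46535/88917)
flip (46535/88917) -> (88917/46535): both odd, 46535 mod 4 = 3, 88917 mod 4 = 1, so the flip contributes +1; sign now -1
(88917/46535): 88917 mod 46535 = 42382, so (88917/46535) = (42382/46535)
factor out 2^1: 42382 = 2^1·21191; with 46535 mod 8 = 7, (2/46535) = +1; sign now -1; continue with (21191/46535)
flip (21191/46535) -> (46535/21191): both odd, 21191 mod 4 = 3, 46535 mod 4 = 3, so the flip contributes -1; sign now +1
(46535/21191): 46535 mod 21191 = 4153, so (46535/21191) = (4153/21191)
flip (4153/21191) -> (21191/4153): both odd, 4153 mod 4 = 1, 21191 mod 4 = 3, so the flip contributes +1; sign now +1
(21191/4153): 21191 mod 4153 = 426, so (21191/4153) = (426/4153)
factor out 2^1: 426 = 2^1·213; with 4153 mod 8 = 1, (2/4153) = +1; sign now +1; continue with (213/4153)
flip (213/4153) -> (4153/213): both odd, 213 mod 4 = 1, 4153 mod 4 = 1, so the flip contributes +1; sign now +1
(4153/213): 4153 mod 213 = 106, so (4153/213) = (106/213)
factor out 2^1: 106 = 2^1·53; with 213 mod 8 = 5, (2/213) = -1; sign now -1; continue with (53/213)
flip (53/213) -> (213/53): both odd, 53 mod 4 = 1, 213 mod 4 = 1, so the flip contributes +1; sign now -1
(213/53): 213 mod 53 = 1, so (213/53) = (1/53)
reached (1/53) = 1, so the symbol is -1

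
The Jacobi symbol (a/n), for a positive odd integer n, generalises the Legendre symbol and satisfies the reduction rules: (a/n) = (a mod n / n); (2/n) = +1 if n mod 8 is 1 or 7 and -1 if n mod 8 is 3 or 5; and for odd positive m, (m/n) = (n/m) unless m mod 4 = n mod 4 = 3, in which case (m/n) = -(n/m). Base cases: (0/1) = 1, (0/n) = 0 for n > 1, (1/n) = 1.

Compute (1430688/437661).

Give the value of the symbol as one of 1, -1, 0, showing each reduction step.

(1430688/437661): 1430688 mod 437661 = 117705, so (1430688/437661) = (117705/437661)
flip (117705/437661) -> (437661/117705): both odd, 117705 mod 4 = 1, 437661 mod 4 = 1, so the flip contributes +1; sign now +1
(437661/117705): 437661 mod 117705 = 84546, so (437661/117705) = (84546/117705)
factor out 2^1: 84546 = 2^1·42273; with 117705 mod 8 = 1, (2/117705) = +1; sign now +1; continue with (42273/117705)
flip (42273/117705) -> (117705/42273): both odd, 42273 mod 4 = 1, 117705 mod 4 = 1, so the flip contributes +1; sign now +1
(117705/42273): 117705 mod 42273 = 33159, so (117705/42273) = (33159/42273)
flip (33159/42273) -> (42273/33159): both odd, 33159 mod 4 = 3, 42273 mod 4 = 1, so the flip contributes +1; sign now +1
(42273/33159): 42273 mod 33159 = 9114, so (42273/33159) = (9114/33159)
factor out 2^1: 9114 = 2^1·4557; with 33159 mod 8 = 7, (2/33159) = +1; sign now +1; continue with (4557/33159)
flip (4557/33159) -> (33159/4557): both odd, 4557 mod 4 = 1, 33159 mod 4 = 3, so the flip contributes +1; sign now +1
(33159/4557): 33159 mod 4557 = 1260, so (33159/4557) = (1260/4557)
factor out 2^2: 1260 = 2^2·315; with 4557 mod 8 = 5, (2/4557) = -1; sign now +1; continue with (315/4557)
flip (315/4557) -> (4557/315): both odd, 315 mod 4 = 3, 4557 mod 4 = 1, so the flip contributes +1; sign now +1
(4557/315): 4557 mod 315 = 147, so (4557/315) = (147/315)
flip (147/315) -> (315/147): both odd, 147 mod 4 = 3, 315 mod 4 = 3, so the flip contributes -1; sign now -1
(315/147): 315 mod 147 = 21, so (315/147) = (21/147)
flip (21/147) -> (147/21): both odd, 21 mod 4 = 1, 147 mod 4 = 3, so the flip contributes +1; sign now -1
(147/21): 147 mod 21 = 0, so (147/21) = (0/21)
reached (0/21); gcd(a, n) > 1, so (0/21) = 0 and the symbol is 0

0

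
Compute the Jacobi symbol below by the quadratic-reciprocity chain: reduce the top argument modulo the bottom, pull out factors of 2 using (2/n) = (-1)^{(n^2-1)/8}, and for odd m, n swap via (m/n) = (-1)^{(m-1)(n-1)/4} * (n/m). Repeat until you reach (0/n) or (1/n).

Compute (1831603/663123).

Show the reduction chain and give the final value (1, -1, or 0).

1

(1831603/663123) = (505357/663123)   [reduce mod 663123]
reciprocity: (505357/663123) = +1·(663123/505357) since 505357 mod 4 = 1, 663123 mod 4 = 3; sign now +1
(663123/505357) = (157766/505357)   [reduce mod 505357]
157766 = 2^1·78883; (2/505357) = -1 since 505357 mod 8 = 5, so (157766/505357) = (-1)^1·(78883/505357); sign now -1
reciprocity: (78883/505357) = +1·(505357/78883) since 78883 mod 4 = 3, 505357 mod 4 = 1; sign now -1
(505357/78883) = (32059/78883)   [reduce mod 78883]
reciprocity: (32059/78883) = -1·(78883/32059) since 32059 mod 4 = 3, 78883 mod 4 = 3; sign now +1
(78883/32059) = (14765/32059)   [reduce mod 32059]
reciprocity: (14765/32059) = +1·(32059/14765) since 14765 mod 4 = 1, 32059 mod 4 = 3; sign now +1
(32059/14765) = (2529/14765)   [reduce mod 14765]
reciprocity: (2529/14765) = +1·(14765/2529) since 2529 mod 4 = 1, 14765 mod 4 = 1; sign now +1
(14765/2529) = (2120/2529)   [reduce mod 2529]
2120 = 2^3·265; (2/2529) = +1 since 2529 mod 8 = 1, so (2120/2529) = (+1)^3·(265/2529); sign now +1
reciprocity: (265/2529) = +1·(2529/265) since 265 mod 4 = 1, 2529 mod 4 = 1; sign now +1
(2529/265) = (144/265)   [reduce mod 265]
144 = 2^4·9; (2/265) = +1 since 265 mod 8 = 1, so (144/265) = (+1)^4·(9/265); sign now +1
reciprocity: (9/265) = +1·(265/9) since 9 mod 4 = 1, 265 mod 4 = 1; sign now +1
(265/9) = (4/9)   [reduce mod 9]
4 = 2^2·1; (2/9) = +1 since 9 mod 8 = 1, so (4/9) = (+1)^2·(1/9); sign now +1
(1/9) = 1; final value = sign = +1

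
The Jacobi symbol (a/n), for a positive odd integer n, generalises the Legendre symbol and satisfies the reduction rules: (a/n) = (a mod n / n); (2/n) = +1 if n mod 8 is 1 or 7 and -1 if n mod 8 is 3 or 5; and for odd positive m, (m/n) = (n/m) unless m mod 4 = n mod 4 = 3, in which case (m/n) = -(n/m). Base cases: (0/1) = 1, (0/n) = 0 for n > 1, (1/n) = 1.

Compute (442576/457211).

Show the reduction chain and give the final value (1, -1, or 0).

factor out 2^4: 442576 = 2^4·27661; with 457211 mod 8 = 3, (2/457211) = -1; sign now +1; continue with (27661/457211)
flip (27661/457211) -> (457211/27661): both odd, 27661 mod 4 = 1, 457211 mod 4 = 3, so the flip contributes +1; sign now +1
(457211/27661): 457211 mod 27661 = 14635, so (457211/27661) = (14635/27661)
flip (14635/27661) -> (27661/14635): both odd, 14635 mod 4 = 3, 27661 mod 4 = 1, so the flip contributes +1; sign now +1
(27661/14635): 27661 mod 14635 = 13026, so (27661/14635) = (13026/14635)
factor out 2^1: 13026 = 2^1·6513; with 14635 mod 8 = 3, (2/14635) = -1; sign now -1; continue with (6513/14635)
flip (6513/14635) -> (14635/6513): both odd, 6513 mod 4 = 1, 14635 mod 4 = 3, so the flip contributes +1; sign now -1
(14635/6513): 14635 mod 6513 = 1609, so (14635/6513) = (1609/6513)
flip (1609/6513) -> (6513/1609): both odd, 1609 mod 4 = 1, 6513 mod 4 = 1, so the flip contributes +1; sign now -1
(6513/1609): 6513 mod 1609 = 77, so (6513/1609) = (77/1609)
flip (77/1609) -> (1609/77): both odd, 77 mod 4 = 1, 1609 mod 4 = 1, so the flip contributes +1; sign now -1
(1609/77): 1609 mod 77 = 69, so (1609/77) = (69/77)
flip (69/77) -> (77/69): both odd, 69 mod 4 = 1, 77 mod 4 = 1, so the flip contributes +1; sign now -1
(77/69): 77 mod 69 = 8, so (77/69) = (8/69)
factor out 2^3: 8 = 2^3·1; with 69 mod 8 = 5, (2/69) = -1; sign now +1; continue with (1/69)
reached (1/69) = 1, so the symbol is +1

1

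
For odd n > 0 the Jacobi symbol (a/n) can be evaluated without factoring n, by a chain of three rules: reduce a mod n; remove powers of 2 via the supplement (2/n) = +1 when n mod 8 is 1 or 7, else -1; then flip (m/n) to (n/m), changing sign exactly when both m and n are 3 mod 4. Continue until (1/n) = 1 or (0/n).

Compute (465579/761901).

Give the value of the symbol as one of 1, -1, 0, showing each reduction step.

0

flip (465579/761901) -> (761901/465579): both odd, 465579 mod 4 = 3, 761901 mod 4 = 1, so the flip contributes +1; sign now +1
(761901/465579): 761901 mod 465579 = 296322, so (761901/465579) = (296322/465579)
factor out 2^1: 296322 = 2^1·148161; with 465579 mod 8 = 3, (2/465579) = -1; sign now -1; continue with (148161/465579)
flip (148161/465579) -> (465579/148161): both odd, 148161 mod 4 = 1, 465579 mod 4 = 3, so the flip contributes +1; sign now -1
(465579/148161): 465579 mod 148161 = 21096, so (465579/148161) = (21096/148161)
factor out 2^3: 21096 = 2^3·2637; with 148161 mod 8 = 1, (2/148161) = +1; sign now -1; continue with (2637/148161)
flip (2637/148161) -> (148161/2637): both odd, 2637 mod 4 = 1, 148161 mod 4 = 1, so the flip contributes +1; sign now -1
(148161/2637): 148161 mod 2637 = 489, so (148161/2637) = (489/2637)
flip (489/2637) -> (2637/489): both odd, 489 mod 4 = 1, 2637 mod 4 = 1, so the flip contributes +1; sign now -1
(2637/489): 2637 mod 489 = 192, so (2637/489) = (192/489)
factor out 2^6: 192 = 2^6·3; with 489 mod 8 = 1, (2/489) = +1; sign now -1; continue with (3/489)
flip (3/489) -> (489/3): both odd, 3 mod 4 = 3, 489 mod 4 = 1, so the flip contributes +1; sign now -1
(489/3): 489 mod 3 = 0, so (489/3) = (0/3)
reached (0/3); gcd(a, n) > 1, so (0/3) = 0 and the symbol is 0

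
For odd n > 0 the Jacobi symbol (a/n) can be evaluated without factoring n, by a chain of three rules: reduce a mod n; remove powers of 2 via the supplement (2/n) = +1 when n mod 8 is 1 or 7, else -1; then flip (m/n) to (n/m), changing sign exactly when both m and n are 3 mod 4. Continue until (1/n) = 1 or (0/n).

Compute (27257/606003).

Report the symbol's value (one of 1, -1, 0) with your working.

1

reciprocity: (27257/606003) = +1·(606003/27257) since 27257 mod 4 = 1, 606003 mod 4 = 3; sign now +1
(606003/27257) = (6349/27257)   [reduce mod 27257]
reciprocity: (6349/27257) = +1·(27257/6349) since 6349 mod 4 = 1, 27257 mod 4 = 1; sign now +1
(27257/6349) = (1861/6349)   [reduce mod 6349]
reciprocity: (1861/6349) = +1·(6349/1861) since 1861 mod 4 = 1, 6349 mod 4 = 1; sign now +1
(6349/1861) = (766/1861)   [reduce mod 1861]
766 = 2^1·383; (2/1861) = -1 since 1861 mod 8 = 5, so (766/1861) = (-1)^1·(383/1861); sign now -1
reciprocity: (383/1861) = +1·(1861/383) since 383 mod 4 = 3, 1861 mod 4 = 1; sign now -1
(1861/383) = (329/383)   [reduce mod 383]
reciprocity: (329/383) = +1·(383/329) since 329 mod 4 = 1, 383 mod 4 = 3; sign now -1
(383/329) = (54/329)   [reduce mod 329]
54 = 2^1·27; (2/329) = +1 since 329 mod 8 = 1, so (54/329) = (+1)^1·(27/329); sign now -1
reciprocity: (27/329) = +1·(329/27) since 27 mod 4 = 3, 329 mod 4 = 1; sign now -1
(329/27) = (5/27)   [reduce mod 27]
reciprocity: (5/27) = +1·(27/5) since 5 mod 4 = 1, 27 mod 4 = 3; sign now -1
(27/5) = (2/5)   [reduce mod 5]
2 = 2^1·1; (2/5) = -1 since 5 mod 8 = 5, so (2/5) = (-1)^1·(1/5); sign now +1
(1/5) = 1; final value = sign = +1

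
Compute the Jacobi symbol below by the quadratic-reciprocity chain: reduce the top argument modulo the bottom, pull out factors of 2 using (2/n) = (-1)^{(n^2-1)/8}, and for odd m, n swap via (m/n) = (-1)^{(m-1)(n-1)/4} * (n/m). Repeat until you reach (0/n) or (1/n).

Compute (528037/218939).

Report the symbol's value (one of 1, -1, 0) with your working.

1

(528037/218939) = (90159/218939)   [reduce mod 218939]
reciprocity: (90159/218939) = -1·(218939/90159) since 90159 mod 4 = 3, 218939 mod 4 = 3; sign now -1
(218939/90159) = (38621/90159)   [reduce mod 90159]
reciprocity: (38621/90159) = +1·(90159/38621) since 38621 mod 4 = 1, 90159 mod 4 = 3; sign now -1
(90159/38621) = (12917/38621)   [reduce mod 38621]
reciprocity: (12917/38621) = +1·(38621/12917) since 12917 mod 4 = 1, 38621 mod 4 = 1; sign now -1
(38621/12917) = (12787/12917)   [reduce mod 12917]
reciprocity: (12787/12917) = +1·(12917/12787) since 12787 mod 4 = 3, 12917 mod 4 = 1; sign now -1
(12917/12787) = (130/12787)   [reduce mod 12787]
130 = 2^1·65; (2/12787) = -1 since 12787 mod 8 = 3, so (130/12787) = (-1)^1·(65/12787); sign now +1
reciprocity: (65/12787) = +1·(12787/65) since 65 mod 4 = 1, 12787 mod 4 = 3; sign now +1
(12787/65) = (47/65)   [reduce mod 65]
reciprocity: (47/65) = +1·(65/47) since 47 mod 4 = 3, 65 mod 4 = 1; sign now +1
(65/47) = (18/47)   [reduce mod 47]
18 = 2^1·9; (2/47) = +1 since 47 mod 8 = 7, so (18/47) = (+1)^1·(9/47); sign now +1
reciprocity: (9/47) = +1·(47/9) since 9 mod 4 = 1, 47 mod 4 = 3; sign now +1
(47/9) = (2/9)   [reduce mod 9]
2 = 2^1·1; (2/9) = +1 since 9 mod 8 = 1, so (2/9) = (+1)^1·(1/9); sign now +1
(1/9) = 1; final value = sign = +1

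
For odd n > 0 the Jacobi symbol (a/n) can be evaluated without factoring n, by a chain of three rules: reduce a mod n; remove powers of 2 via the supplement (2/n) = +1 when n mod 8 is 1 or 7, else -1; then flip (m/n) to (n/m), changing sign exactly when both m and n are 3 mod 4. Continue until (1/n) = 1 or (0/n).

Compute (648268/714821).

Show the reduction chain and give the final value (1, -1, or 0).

648268 = 2^2·162067; (2/714821) = -1 since 714821 mod 8 = 5, so (648268/714821) = (-1)^2·(162067/714821); sign now +1
reciprocity: (162067/714821) = +1·(714821/162067) since 162067 mod 4 = 3, 714821 mod 4 = 1; sign now +1
(714821/162067) = (66553/162067)   [reduce mod 162067]
reciprocity: (66553/162067) = +1·(162067/66553) since 66553 mod 4 = 1, 162067 mod 4 = 3; sign now +1
(162067/66553) = (28961/66553)   [reduce mod 66553]
reciprocity: (28961/66553) = +1·(66553/28961) since 28961 mod 4 = 1, 66553 mod 4 = 1; sign now +1
(66553/28961) = (8631/28961)   [reduce mod 28961]
reciprocity: (8631/28961) = +1·(28961/8631) since 8631 mod 4 = 3, 28961 mod 4 = 1; sign now +1
(28961/8631) = (3068/8631)   [reduce mod 8631]
3068 = 2^2·767; (2/8631) = +1 since 8631 mod 8 = 7, so (3068/8631) = (+1)^2·(767/8631); sign now +1
reciprocity: (767/8631) = -1·(8631/767) since 767 mod 4 = 3, 8631 mod 4 = 3; sign now -1
(8631/767) = (194/767)   [reduce mod 767]
194 = 2^1·97; (2/767) = +1 since 767 mod 8 = 7, so (194/767) = (+1)^1·(97/767); sign now -1
reciprocity: (97/767) = +1·(767/97) since 97 mod 4 = 1, 767 mod 4 = 3; sign now -1
(767/97) = (88/97)   [reduce mod 97]
88 = 2^3·11; (2/97) = +1 since 97 mod 8 = 1, so (88/97) = (+1)^3·(11/97); sign now -1
reciprocity: (11/97) = +1·(97/11) since 11 mod 4 = 3, 97 mod 4 = 1; sign now -1
(97/11) = (9/11)   [reduce mod 11]
reciprocity: (9/11) = +1·(11/9) since 9 mod 4 = 1, 11 mod 4 = 3; sign now -1
(11/9) = (2/9)   [reduce mod 9]
2 = 2^1·1; (2/9) = +1 since 9 mod 8 = 1, so (2/9) = (+1)^1·(1/9); sign now -1
(1/9) = 1; final value = sign = -1

-1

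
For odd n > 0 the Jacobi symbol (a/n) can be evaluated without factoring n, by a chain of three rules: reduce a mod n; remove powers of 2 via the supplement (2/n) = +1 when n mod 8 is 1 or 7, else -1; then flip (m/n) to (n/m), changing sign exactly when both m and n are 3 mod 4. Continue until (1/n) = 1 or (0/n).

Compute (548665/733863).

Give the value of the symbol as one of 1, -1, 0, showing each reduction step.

flip (548665/733863) -> (733863/548665): both odd, 548665 mod 4 = 1, 733863 mod 4 = 3, so the flip contributes +1; sign now +1
(733863/548665): 733863 mod 548665 = 185198, so (733863/548665) = (185198/548665)
factor out 2^1: 185198 = 2^1·92599; with 548665 mod 8 = 1, (2/548665) = +1; sign now +1; continue with (92599/548665)
flip (92599/548665) -> (548665/92599): both odd, 92599 mod 4 = 3, 548665 mod 4 = 1, so the flip contributes +1; sign now +1
(548665/92599): 548665 mod 92599 = 85670, so (548665/92599) = (85670/92599)
factor out 2^1: 85670 = 2^1·42835; with 92599 mod 8 = 7, (2/92599) = +1; sign now +1; continue with (42835/92599)
flip (42835/92599) -> (92599/42835): both odd, 42835 mod 4 = 3, 92599 mod 4 = 3, so the flip contributes -1; sign now -1
(92599/42835): 92599 mod 42835 = 6929, so (92599/42835) = (6929/42835)
flip (6929/42835) -> (42835/6929): both odd, 6929 mod 4 = 1, 42835 mod 4 = 3, so the flip contributes +1; sign now -1
(42835/6929): 42835 mod 6929 = 1261, so (42835/6929) = (1261/6929)
flip (1261/6929) -> (6929/1261): both odd, 1261 mod 4 = 1, 6929 mod 4 = 1, so the flip contributes +1; sign now -1
(6929/1261): 6929 mod 1261 = 624, so (6929/1261) = (624/1261)
factor out 2^4: 624 = 2^4·39; with 1261 mod 8 = 5, (2/1261) = -1; sign now -1; continue with (39/1261)
flip (39/1261) -> (1261/39): both odd, 39 mod 4 = 3, 1261 mod 4 = 1, so the flip contributes +1; sign now -1
(1261/39): 1261 mod 39 = 13, so (1261/39) = (13/39)
flip (13/39) -> (39/13): both odd, 13 mod 4 = 1, 39 mod 4 = 3, so the flip contributes +1; sign now -1
(39/13): 39 mod 13 = 0, so (39/13) = (0/13)
reached (0/13); gcd(a, n) > 1, so (0/13) = 0 and the symbol is 0

0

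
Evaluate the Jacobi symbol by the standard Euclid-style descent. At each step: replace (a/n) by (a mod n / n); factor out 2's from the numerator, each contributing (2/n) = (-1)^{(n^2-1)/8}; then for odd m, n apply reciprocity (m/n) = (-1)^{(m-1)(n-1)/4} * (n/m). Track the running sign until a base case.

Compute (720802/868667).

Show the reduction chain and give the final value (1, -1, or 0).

720802 = 2^1·360401; (2/868667) = -1 since 868667 mod 8 = 3, so (720802/868667) = (-1)^1·(360401/868667); sign now -1
reciprocity: (360401/868667) = +1·(868667/360401) since 360401 mod 4 = 1, 868667 mod 4 = 3; sign now -1
(868667/360401) = (147865/360401)   [reduce mod 360401]
reciprocity: (147865/360401) = +1·(360401/147865) since 147865 mod 4 = 1, 360401 mod 4 = 1; sign now -1
(360401/147865) = (64671/147865)   [reduce mod 147865]
reciprocity: (64671/147865) = +1·(147865/64671) since 64671 mod 4 = 3, 147865 mod 4 = 1; sign now -1
(147865/64671) = (18523/64671)   [reduce mod 64671]
reciprocity: (18523/64671) = -1·(64671/18523) since 18523 mod 4 = 3, 64671 mod 4 = 3; sign now +1
(64671/18523) = (9102/18523)   [reduce mod 18523]
9102 = 2^1·4551; (2/18523) = -1 since 18523 mod 8 = 3, so (9102/18523) = (-1)^1·(4551/18523); sign now -1
reciprocity: (4551/18523) = -1·(18523/4551) since 4551 mod 4 = 3, 18523 mod 4 = 3; sign now +1
(18523/4551) = (319/4551)   [reduce mod 4551]
reciprocity: (319/4551) = -1·(4551/319) since 319 mod 4 = 3, 4551 mod 4 = 3; sign now -1
(4551/319) = (85/319)   [reduce mod 319]
reciprocity: (85/319) = +1·(319/85) since 85 mod 4 = 1, 319 mod 4 = 3; sign now -1
(319/85) = (64/85)   [reduce mod 85]
64 = 2^6·1; (2/85) = -1 since 85 mod 8 = 5, so (64/85) = (-1)^6·(1/85); sign now -1
(1/85) = 1; final value = sign = -1

-1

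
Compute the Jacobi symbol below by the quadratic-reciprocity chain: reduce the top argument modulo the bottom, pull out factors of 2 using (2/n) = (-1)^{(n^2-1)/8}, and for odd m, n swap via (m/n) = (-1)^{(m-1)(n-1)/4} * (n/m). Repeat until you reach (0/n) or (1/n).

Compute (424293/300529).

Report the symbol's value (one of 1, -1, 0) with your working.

(424293/300529) = (123764/300529)   [reduce mod 300529]
123764 = 2^2·30941; (2/300529) = +1 since 300529 mod 8 = 1, so (123764/300529) = (+1)^2·(30941/300529); sign now +1
reciprocity: (30941/300529) = +1·(300529/30941) since 30941 mod 4 = 1, 300529 mod 4 = 1; sign now +1
(300529/30941) = (22060/30941)   [reduce mod 30941]
22060 = 2^2·5515; (2/30941) = -1 since 30941 mod 8 = 5, so (22060/30941) = (-1)^2·(5515/30941); sign now +1
reciprocity: (5515/30941) = +1·(30941/5515) since 5515 mod 4 = 3, 30941 mod 4 = 1; sign now +1
(30941/5515) = (3366/5515)   [reduce mod 5515]
3366 = 2^1·1683; (2/5515) = -1 since 5515 mod 8 = 3, so (3366/5515) = (-1)^1·(1683/5515); sign now -1
reciprocity: (1683/5515) = -1·(5515/1683) since 1683 mod 4 = 3, 5515 mod 4 = 3; sign now +1
(5515/1683) = (466/1683)   [reduce mod 1683]
466 = 2^1·233; (2/1683) = -1 since 1683 mod 8 = 3, so (466/1683) = (-1)^1·(233/1683); sign now -1
reciprocity: (233/1683) = +1·(1683/233) since 233 mod 4 = 1, 1683 mod 4 = 3; sign now -1
(1683/233) = (52/233)   [reduce mod 233]
52 = 2^2·13; (2/233) = +1 since 233 mod 8 = 1, so (52/233) = (+1)^2·(13/233); sign now -1
reciprocity: (13/233) = +1·(233/13) since 13 mod 4 = 1, 233 mod 4 = 1; sign now -1
(233/13) = (12/13)   [reduce mod 13]
12 = 2^2·3; (2/13) = -1 since 13 mod 8 = 5, so (12/13) = (-1)^2·(3/13); sign now -1
reciprocity: (3/13) = +1·(13/3) since 3 mod 4 = 3, 13 mod 4 = 1; sign now -1
(13/3) = (1/3)   [reduce mod 3]
(1/3) = 1; final value = sign = -1

-1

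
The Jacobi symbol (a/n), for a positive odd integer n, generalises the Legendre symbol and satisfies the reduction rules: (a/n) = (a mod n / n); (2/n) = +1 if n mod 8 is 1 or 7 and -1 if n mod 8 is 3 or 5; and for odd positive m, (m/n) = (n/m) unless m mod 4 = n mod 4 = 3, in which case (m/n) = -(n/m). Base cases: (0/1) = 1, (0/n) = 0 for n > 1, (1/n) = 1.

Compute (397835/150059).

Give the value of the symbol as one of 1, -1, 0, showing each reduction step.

(397835/150059): 397835 mod 150059 = 97717, so (397835/150059) = (97717/150059)
flip (97717/150059) -> (150059/97717): both odd, 97717 mod 4 = 1, 150059 mod 4 = 3, so the flip contributes +1; sign now +1
(150059/97717): 150059 mod 97717 = 52342, so (150059/97717) = (52342/97717)
factor out 2^1: 52342 = 2^1·26171; with 97717 mod 8 = 5, (2/97717) = -1; sign now -1; continue with (26171/97717)
flip (26171/97717) -> (97717/26171): both odd, 26171 mod 4 = 3, 97717 mod 4 = 1, so the flip contributes +1; sign now -1
(97717/26171): 97717 mod 26171 = 19204, so (97717/26171) = (19204/26171)
factor out 2^2: 19204 = 2^2·4801; with 26171 mod 8 = 3, (2/26171) = -1; sign now -1; continue with (4801/26171)
flip (4801/26171) -> (26171/4801): both odd, 4801 mod 4 = 1, 26171 mod 4 = 3, so the flip contributes +1; sign now -1
(26171/4801): 26171 mod 4801 = 2166, so (26171/4801) = (2166/4801)
factor out 2^1: 2166 = 2^1·1083; with 4801 mod 8 = 1, (2/4801) = +1; sign now -1; continue with (1083/4801)
flip (1083/4801) -> (4801/1083): both odd, 1083 mod 4 = 3, 4801 mod 4 = 1, so the flip contributes +1; sign now -1
(4801/1083): 4801 mod 1083 = 469, so (4801/1083) = (469/1083)
flip (469/1083) -> (1083/469): both odd, 469 mod 4 = 1, 1083 mod 4 = 3, so the flip contributes +1; sign now -1
(1083/469): 1083 mod 469 = 145, so (1083/469) = (145/469)
flip (145/469) -> (469/145): both odd, 145 mod 4 = 1, 469 mod 4 = 1, so the flip contributes +1; sign now -1
(469/145): 469 mod 145 = 34, so (469/145) = (34/145)
factor out 2^1: 34 = 2^1·17; with 145 mod 8 = 1, (2/145) = +1; sign now -1; continue with (17/145)
flip (17/145) -> (145/17): both odd, 17 mod 4 = 1, 145 mod 4 = 1, so the flip contributes +1; sign now -1
(145/17): 145 mod 17 = 9, so (145/17) = (9/17)
flip (9/17) -> (17/9): both odd, 9 mod 4 = 1, 17 mod 4 = 1, so the flip contributes +1; sign now -1
(17/9): 17 mod 9 = 8, so (17/9) = (8/9)
factor out 2^3: 8 = 2^3·1; with 9 mod 8 = 1, (2/9) = +1; sign now -1; continue with (1/9)
reached (1/9) = 1, so the symbol is -1

-1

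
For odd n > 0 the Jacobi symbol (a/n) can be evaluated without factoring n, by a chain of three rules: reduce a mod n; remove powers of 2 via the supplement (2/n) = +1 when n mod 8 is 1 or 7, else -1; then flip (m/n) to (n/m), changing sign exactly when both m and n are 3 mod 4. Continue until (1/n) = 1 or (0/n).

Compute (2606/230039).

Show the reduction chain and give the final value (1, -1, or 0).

-1

2606 = 2^1·1303; (2/230039) = +1 since 230039 mod 8 = 7, so (2606/230039) = (+1)^1·(1303/230039); sign now +1
reciprocity: (1303/230039) = -1·(230039/1303) since 1303 mod 4 = 3, 230039 mod 4 = 3; sign now -1
(230039/1303) = (711/1303)   [reduce mod 1303]
reciprocity: (711/1303) = -1·(1303/711) since 711 mod 4 = 3, 1303 mod 4 = 3; sign now +1
(1303/711) = (592/711)   [reduce mod 711]
592 = 2^4·37; (2/711) = +1 since 711 mod 8 = 7, so (592/711) = (+1)^4·(37/711); sign now +1
reciprocity: (37/711) = +1·(711/37) since 37 mod 4 = 1, 711 mod 4 = 3; sign now +1
(711/37) = (8/37)   [reduce mod 37]
8 = 2^3·1; (2/37) = -1 since 37 mod 8 = 5, so (8/37) = (-1)^3·(1/37); sign now -1
(1/37) = 1; final value = sign = -1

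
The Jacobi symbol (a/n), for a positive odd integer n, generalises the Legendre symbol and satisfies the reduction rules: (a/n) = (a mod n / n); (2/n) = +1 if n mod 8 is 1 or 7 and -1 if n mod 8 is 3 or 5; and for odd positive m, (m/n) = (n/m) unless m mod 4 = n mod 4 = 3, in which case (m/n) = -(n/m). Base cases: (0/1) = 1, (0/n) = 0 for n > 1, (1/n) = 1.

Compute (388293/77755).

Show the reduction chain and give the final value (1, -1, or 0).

(388293/77755): 388293 mod 77755 = 77273, so (388293/77755) = (77273/77755)
flip (77273/77755) -> (77755/77273): both odd, 77273 mod 4 = 1, 77755 mod 4 = 3, so the flip contributes +1; sign now +1
(77755/77273): 77755 mod 77273 = 482, so (77755/77273) = (482/77273)
factor out 2^1: 482 = 2^1·241; with 77273 mod 8 = 1, (2/77273) = +1; sign now +1; continue with (241/77273)
flip (241/77273) -> (77273/241): both odd, 241 mod 4 = 1, 77273 mod 4 = 1, so the flip contributes +1; sign now +1
(77273/241): 77273 mod 241 = 153, so (77273/241) = (153/241)
flip (153/241) -> (241/153): both odd, 153 mod 4 = 1, 241 mod 4 = 1, so the flip contributes +1; sign now +1
(241/153): 241 mod 153 = 88, so (241/153) = (88/153)
factor out 2^3: 88 = 2^3·11; with 153 mod 8 = 1, (2/153) = +1; sign now +1; continue with (11/153)
flip (11/153) -> (153/11): both odd, 11 mod 4 = 3, 153 mod 4 = 1, so the flip contributes +1; sign now +1
(153/11): 153 mod 11 = 10, so (153/11) = (10/11)
factor out 2^1: 10 = 2^1·5; with 11 mod 8 = 3, (2/11) = -1; sign now -1; continue with (5/11)
flip (5/11) -> (11/5): both odd, 5 mod 4 = 1, 11 mod 4 = 3, so the flip contributes +1; sign now -1
(11/5): 11 mod 5 = 1, so (11/5) = (1/5)
reached (1/5) = 1, so the symbol is -1

-1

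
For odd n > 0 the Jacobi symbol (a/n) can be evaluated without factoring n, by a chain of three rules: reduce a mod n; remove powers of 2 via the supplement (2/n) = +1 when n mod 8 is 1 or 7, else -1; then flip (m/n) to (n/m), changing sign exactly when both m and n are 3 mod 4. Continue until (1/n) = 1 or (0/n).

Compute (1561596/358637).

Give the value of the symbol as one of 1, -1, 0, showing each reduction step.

(1561596/358637): 1561596 mod 358637 = 127048, so (1561596/358637) = (127048/358637)
factor out 2^3: 127048 = 2^3·15881; with 358637 mod 8 = 5, (2/358637) = -1; sign now -1; continue with (15881/358637)
flip (15881/358637) -> (358637/15881): both odd, 15881 mod 4 = 1, 358637 mod 4 = 1, so the flip contributes +1; sign now -1
(358637/15881): 358637 mod 15881 = 9255, so (358637/15881) = (9255/15881)
flip (9255/15881) -> (15881/9255): both odd, 9255 mod 4 = 3, 15881 mod 4 = 1, so the flip contributes +1; sign now -1
(15881/9255): 15881 mod 9255 = 6626, so (15881/9255) = (6626/9255)
factor out 2^1: 6626 = 2^1·3313; with 9255 mod 8 = 7, (2/9255) = +1; sign now -1; continue with (3313/9255)
flip (3313/9255) -> (9255/3313): both odd, 3313 mod 4 = 1, 9255 mod 4 = 3, so the flip contributes +1; sign now -1
(9255/3313): 9255 mod 3313 = 2629, so (9255/3313) = (2629/3313)
flip (2629/3313) -> (3313/2629): both odd, 2629 mod 4 = 1, 3313 mod 4 = 1, so the flip contributes +1; sign now -1
(3313/2629): 3313 mod 2629 = 684, so (3313/2629) = (684/2629)
factor out 2^2: 684 = 2^2·171; with 2629 mod 8 = 5, (2/2629) = -1; sign now -1; continue with (171/2629)
flip (171/2629) -> (2629/171): both odd, 171 mod 4 = 3, 2629 mod 4 = 1, so the flip contributes +1; sign now -1
(2629/171): 2629 mod 171 = 64, so (2629/171) = (64/171)
factor out 2^6: 64 = 2^6·1; with 171 mod 8 = 3, (2/171) = -1; sign now -1; continue with (1/171)
reached (1/171) = 1, so the symbol is -1

-1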